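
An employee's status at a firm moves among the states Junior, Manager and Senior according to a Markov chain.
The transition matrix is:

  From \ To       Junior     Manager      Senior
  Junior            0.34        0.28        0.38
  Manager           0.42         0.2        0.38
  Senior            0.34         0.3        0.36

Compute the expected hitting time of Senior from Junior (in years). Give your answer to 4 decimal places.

2.6316

Let t(s) be the expected number of years to first reach Senior from state s, with t(Senior) = 0. Conditioning on the first year:
t(Junior) = 1 + 0.34·t(Junior) + 0.28·t(Manager)
t(Manager) = 1 + 0.42·t(Junior) + 0.2·t(Manager)
Solving: t(Junior) = 2.6316, t(Manager) = 2.6316.
Expected years from Junior to Senior: 2.6316.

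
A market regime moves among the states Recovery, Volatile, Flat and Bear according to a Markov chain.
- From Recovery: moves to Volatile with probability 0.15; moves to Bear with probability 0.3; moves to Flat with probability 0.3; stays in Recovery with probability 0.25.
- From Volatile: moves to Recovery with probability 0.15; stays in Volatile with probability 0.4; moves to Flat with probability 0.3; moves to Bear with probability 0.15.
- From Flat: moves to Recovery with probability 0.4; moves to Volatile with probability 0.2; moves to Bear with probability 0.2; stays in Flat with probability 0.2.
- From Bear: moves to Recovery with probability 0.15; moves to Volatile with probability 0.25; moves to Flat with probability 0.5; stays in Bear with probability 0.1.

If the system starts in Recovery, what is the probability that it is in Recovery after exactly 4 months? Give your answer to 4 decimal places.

Propagate the distribution vector 4 months from Recovery.
After 0 months: (1.0000, 0.0000, 0.0000, 0.0000)
After 1 month: (0.2500, 0.1500, 0.3000, 0.3000)
After 2 months: (0.2500, 0.2325, 0.3300, 0.1875)
After 3 months: (0.2575, 0.2434, 0.3045, 0.1946)
After 4 months: (0.2519, 0.2455, 0.3085, 0.1941)
P(in Recovery after 4 months) = 0.2519

0.2519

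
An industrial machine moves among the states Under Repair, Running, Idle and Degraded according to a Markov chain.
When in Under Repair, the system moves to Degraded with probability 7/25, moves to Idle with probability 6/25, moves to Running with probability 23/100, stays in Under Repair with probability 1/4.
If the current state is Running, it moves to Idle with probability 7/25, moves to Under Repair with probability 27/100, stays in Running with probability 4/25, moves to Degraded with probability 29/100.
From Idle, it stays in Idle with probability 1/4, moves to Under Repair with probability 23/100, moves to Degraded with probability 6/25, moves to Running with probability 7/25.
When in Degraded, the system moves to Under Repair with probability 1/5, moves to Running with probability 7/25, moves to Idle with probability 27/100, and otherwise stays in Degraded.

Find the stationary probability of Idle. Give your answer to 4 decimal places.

0.2601

Let the stationary distribution be π with π = πP and π_1 + π_2 + π_3 + π_4 = 1.
π_1 = 0.25·π_1 + 0.27·π_2 + 0.23·π_3 + 0.2·π_4
π_2 = 0.23·π_1 + 0.16·π_2 + 0.28·π_3 + 0.28·π_4
π_3 = 0.24·π_1 + 0.28·π_2 + 0.25·π_3 + 0.27·π_4
Solving with the normalization constraint gives π = (0.2364, 0.2394, 0.2601, 0.2641).
So the stationary probability of Idle is 0.2601.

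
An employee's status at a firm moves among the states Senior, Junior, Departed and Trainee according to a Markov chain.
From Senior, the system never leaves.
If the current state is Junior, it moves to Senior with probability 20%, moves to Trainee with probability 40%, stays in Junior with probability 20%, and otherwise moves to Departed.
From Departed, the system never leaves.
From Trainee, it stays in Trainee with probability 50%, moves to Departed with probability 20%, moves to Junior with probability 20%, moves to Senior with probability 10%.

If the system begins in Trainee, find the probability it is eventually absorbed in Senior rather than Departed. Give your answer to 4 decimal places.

Let h(s) be the probability of absorption at Senior starting from transient state s. Then h(Senior) = 1 and h(Departed) = 0. By first-step analysis:
h(Junior) = 0.2·1 + 0.2·h(Junior) + 0.2·0 + 0.4·h(Trainee)
h(Trainee) = 0.1·1 + 0.2·h(Junior) + 0.2·0 + 0.5·h(Trainee)
Solving: h(Junior) = 0.4375, h(Trainee) = 0.3750.
Starting from Trainee, the probability is 0.3750.

0.3750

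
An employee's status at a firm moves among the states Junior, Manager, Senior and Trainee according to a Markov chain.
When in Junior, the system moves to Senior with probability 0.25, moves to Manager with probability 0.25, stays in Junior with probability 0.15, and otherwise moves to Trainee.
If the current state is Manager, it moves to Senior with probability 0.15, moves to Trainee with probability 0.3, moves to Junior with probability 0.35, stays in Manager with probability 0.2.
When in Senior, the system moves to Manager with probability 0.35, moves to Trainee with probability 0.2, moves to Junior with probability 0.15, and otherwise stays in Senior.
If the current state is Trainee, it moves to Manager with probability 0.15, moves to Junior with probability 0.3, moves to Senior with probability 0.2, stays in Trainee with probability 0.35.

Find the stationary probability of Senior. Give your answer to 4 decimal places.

Let the stationary distribution be π with π = πP and π_1 + π_2 + π_3 + π_4 = 1.
π_1 = 0.15·π_1 + 0.35·π_2 + 0.15·π_3 + 0.3·π_4
π_2 = 0.25·π_1 + 0.2·π_2 + 0.35·π_3 + 0.15·π_4
π_3 = 0.25·π_1 + 0.15·π_2 + 0.3·π_3 + 0.2·π_4
Solving with the normalization constraint gives π = (0.2418, 0.2303, 0.2229, 0.3051).
So the stationary probability of Senior is 0.2229.

0.2229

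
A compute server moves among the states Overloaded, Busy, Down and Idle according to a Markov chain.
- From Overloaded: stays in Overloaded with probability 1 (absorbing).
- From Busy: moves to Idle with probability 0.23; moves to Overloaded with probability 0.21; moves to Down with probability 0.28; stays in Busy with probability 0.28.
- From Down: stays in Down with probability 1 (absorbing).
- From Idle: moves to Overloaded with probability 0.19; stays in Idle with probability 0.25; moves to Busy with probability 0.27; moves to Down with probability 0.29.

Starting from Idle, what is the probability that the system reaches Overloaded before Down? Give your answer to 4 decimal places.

Let h(s) be the probability of absorption at Overloaded starting from transient state s. Then h(Overloaded) = 1 and h(Down) = 0. By first-step analysis:
h(Busy) = 0.21·1 + 0.28·h(Busy) + 0.28·0 + 0.23·h(Idle)
h(Idle) = 0.19·1 + 0.27·h(Busy) + 0.29·0 + 0.25·h(Idle)
Solving: h(Busy) = 0.4210, h(Idle) = 0.4049.
Starting from Idle, the probability is 0.4049.

0.4049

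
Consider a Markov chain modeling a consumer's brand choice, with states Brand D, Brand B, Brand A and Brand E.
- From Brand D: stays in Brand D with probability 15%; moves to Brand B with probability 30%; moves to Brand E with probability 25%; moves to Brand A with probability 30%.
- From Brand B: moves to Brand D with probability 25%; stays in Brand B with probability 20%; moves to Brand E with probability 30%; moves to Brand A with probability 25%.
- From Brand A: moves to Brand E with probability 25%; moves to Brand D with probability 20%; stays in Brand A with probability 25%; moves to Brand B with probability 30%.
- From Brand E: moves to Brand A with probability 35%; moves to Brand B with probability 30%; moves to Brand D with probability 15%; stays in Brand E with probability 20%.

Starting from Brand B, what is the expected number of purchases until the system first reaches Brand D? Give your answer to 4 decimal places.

Let t(s) be the expected number of purchases to first reach Brand D from state s, with t(Brand D) = 0. Conditioning on the first purchase:
t(Brand B) = 1 + 0.2·t(Brand B) + 0.25·t(Brand A) + 0.3·t(Brand E)
t(Brand A) = 1 + 0.3·t(Brand B) + 0.25·t(Brand A) + 0.25·t(Brand E)
t(Brand E) = 1 + 0.3·t(Brand B) + 0.35·t(Brand A) + 0.2·t(Brand E)
Solving: t(Brand B) = 4.7578, t(Brand A) = 4.9731, t(Brand E) = 5.2099.
Expected purchases from Brand B to Brand D: 4.7578.

4.7578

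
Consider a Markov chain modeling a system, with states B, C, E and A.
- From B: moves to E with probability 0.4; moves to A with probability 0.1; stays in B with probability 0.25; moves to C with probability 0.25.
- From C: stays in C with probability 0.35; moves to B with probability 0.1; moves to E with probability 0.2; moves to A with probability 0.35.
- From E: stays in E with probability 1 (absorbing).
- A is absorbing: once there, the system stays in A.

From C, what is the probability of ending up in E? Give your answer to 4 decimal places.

Let h(s) be the probability of absorption at E starting from transient state s. Then h(E) = 1 and h(A) = 0. By first-step analysis:
h(B) = 0.25·h(B) + 0.25·h(C) + 0.4·1 + 0.1·0
h(C) = 0.1·h(B) + 0.35·h(C) + 0.2·1 + 0.35·0
Solving: h(B) = 0.6703, h(C) = 0.4108.
Starting from C, the probability is 0.4108.

0.4108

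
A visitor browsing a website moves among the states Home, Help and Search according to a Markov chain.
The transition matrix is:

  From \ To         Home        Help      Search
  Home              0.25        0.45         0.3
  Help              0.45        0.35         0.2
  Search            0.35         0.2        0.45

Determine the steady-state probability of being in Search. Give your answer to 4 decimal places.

Let the stationary distribution be π with π = πP and π_1 + π_2 + π_3 = 1.
π_1 = 0.25·π_1 + 0.45·π_2 + 0.35·π_3
π_2 = 0.45·π_1 + 0.35·π_2 + 0.2·π_3
Solving with the normalization constraint gives π = (0.3489, 0.3379, 0.3132).
So the stationary probability of Search is 0.3132.

0.3132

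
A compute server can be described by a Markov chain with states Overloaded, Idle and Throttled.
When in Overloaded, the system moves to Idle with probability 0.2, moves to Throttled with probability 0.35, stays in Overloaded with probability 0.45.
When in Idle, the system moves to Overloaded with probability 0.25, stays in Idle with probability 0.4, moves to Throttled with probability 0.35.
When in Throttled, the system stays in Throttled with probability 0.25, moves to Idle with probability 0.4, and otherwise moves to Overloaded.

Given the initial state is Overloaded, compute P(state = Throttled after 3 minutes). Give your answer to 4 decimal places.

Propagate the distribution vector 3 minutes from Overloaded.
After 0 minutes: (1.0000, 0.0000, 0.0000)
After 1 minute: (0.4500, 0.2000, 0.3500)
After 2 minutes: (0.3750, 0.3100, 0.3150)
After 3 minutes: (0.3565, 0.3250, 0.3185)
P(in Throttled after 3 minutes) = 0.3185

0.3185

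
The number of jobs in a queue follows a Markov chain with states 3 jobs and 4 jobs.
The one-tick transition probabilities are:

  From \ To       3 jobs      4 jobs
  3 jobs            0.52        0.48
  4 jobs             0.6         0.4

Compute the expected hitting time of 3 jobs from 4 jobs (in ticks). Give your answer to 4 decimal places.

1.6667

Let t(s) be the expected number of ticks to first reach 3 jobs from state s, with t(3 jobs) = 0. Conditioning on the first tick:
t(4 jobs) = 1 + 0.4·t(4 jobs)
Solving: t(4 jobs) = 1.6667.
Expected ticks from 4 jobs to 3 jobs: 1.6667.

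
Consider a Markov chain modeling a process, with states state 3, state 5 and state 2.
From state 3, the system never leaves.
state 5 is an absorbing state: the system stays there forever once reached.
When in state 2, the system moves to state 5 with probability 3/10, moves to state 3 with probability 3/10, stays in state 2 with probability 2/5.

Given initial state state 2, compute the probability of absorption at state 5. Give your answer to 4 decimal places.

Let h(s) be the probability of absorption at state 5 starting from transient state s. Then h(state 5) = 1 and h(state 3) = 0. By first-step analysis:
h(state 2) = 0.3·0 + 0.3·1 + 0.4·h(state 2)
Solving: h(state 2) = 0.5000.
Starting from state 2, the probability is 0.5000.

0.5000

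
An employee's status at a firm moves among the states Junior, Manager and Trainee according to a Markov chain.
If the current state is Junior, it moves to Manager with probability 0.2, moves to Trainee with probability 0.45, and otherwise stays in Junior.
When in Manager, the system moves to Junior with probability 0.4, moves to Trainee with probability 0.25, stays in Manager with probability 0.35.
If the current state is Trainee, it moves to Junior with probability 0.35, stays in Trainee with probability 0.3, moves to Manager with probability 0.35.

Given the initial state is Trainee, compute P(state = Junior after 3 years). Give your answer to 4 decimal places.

Propagate the distribution vector 3 years from Trainee.
After 0 years: (0.0000, 0.0000, 1.0000)
After 1 year: (0.3500, 0.3500, 0.3000)
After 2 years: (0.3675, 0.2975, 0.3350)
After 3 years: (0.3649, 0.2949, 0.3403)
P(in Junior after 3 years) = 0.3649

0.3649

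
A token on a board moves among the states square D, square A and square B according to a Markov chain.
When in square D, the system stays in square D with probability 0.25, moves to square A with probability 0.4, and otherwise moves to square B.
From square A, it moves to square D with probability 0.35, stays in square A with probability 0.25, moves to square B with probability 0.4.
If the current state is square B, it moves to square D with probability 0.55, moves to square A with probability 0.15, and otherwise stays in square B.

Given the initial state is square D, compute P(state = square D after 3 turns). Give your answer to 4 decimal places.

0.3810

Propagate the distribution vector 3 turns from square D.
After 0 turns: (1.0000, 0.0000, 0.0000)
After 1 turn: (0.2500, 0.4000, 0.3500)
After 2 turns: (0.3950, 0.2525, 0.3525)
After 3 turns: (0.3810, 0.2740, 0.3450)
P(in square D after 3 turns) = 0.3810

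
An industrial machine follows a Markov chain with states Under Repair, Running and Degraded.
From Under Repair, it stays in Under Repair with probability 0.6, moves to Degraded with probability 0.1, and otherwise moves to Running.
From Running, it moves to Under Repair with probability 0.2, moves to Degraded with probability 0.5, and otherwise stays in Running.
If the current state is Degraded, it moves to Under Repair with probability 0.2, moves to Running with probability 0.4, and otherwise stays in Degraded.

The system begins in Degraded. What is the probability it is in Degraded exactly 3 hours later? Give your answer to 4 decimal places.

Propagate the distribution vector 3 hours from Degraded.
After 0 hours: (0.0000, 0.0000, 1.0000)
After 1 hour: (0.2000, 0.4000, 0.4000)
After 2 hours: (0.2800, 0.3400, 0.3800)
After 3 hours: (0.3120, 0.3380, 0.3500)
P(in Degraded after 3 hours) = 0.3500

0.3500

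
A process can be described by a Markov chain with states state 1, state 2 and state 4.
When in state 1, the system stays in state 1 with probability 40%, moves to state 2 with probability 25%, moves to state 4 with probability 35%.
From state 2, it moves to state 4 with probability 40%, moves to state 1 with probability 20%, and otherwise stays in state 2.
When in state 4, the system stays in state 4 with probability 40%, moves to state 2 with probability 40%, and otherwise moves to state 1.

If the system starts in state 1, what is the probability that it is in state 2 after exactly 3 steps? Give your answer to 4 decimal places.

0.3580

Propagate the distribution vector 3 steps from state 1.
After 0 steps: (1.0000, 0.0000, 0.0000)
After 1 step: (0.4000, 0.2500, 0.3500)
After 2 steps: (0.2800, 0.3400, 0.3800)
After 3 steps: (0.2560, 0.3580, 0.3860)
P(in state 2 after 3 steps) = 0.3580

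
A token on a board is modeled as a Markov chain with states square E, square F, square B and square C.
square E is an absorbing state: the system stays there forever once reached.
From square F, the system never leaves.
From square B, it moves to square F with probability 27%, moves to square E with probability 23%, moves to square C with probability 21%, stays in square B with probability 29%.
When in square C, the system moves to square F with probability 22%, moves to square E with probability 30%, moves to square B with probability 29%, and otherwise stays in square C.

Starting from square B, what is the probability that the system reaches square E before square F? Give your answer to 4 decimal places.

0.4848

Let h(s) be the probability of absorption at square E starting from transient state s. Then h(square E) = 1 and h(square F) = 0. By first-step analysis:
h(square B) = 0.23·1 + 0.27·0 + 0.29·h(square B) + 0.21·h(square C)
h(square C) = 0.3·1 + 0.22·0 + 0.29·h(square B) + 0.19·h(square C)
Solving: h(square B) = 0.4848, h(square C) = 0.5440.
Starting from square B, the probability is 0.4848.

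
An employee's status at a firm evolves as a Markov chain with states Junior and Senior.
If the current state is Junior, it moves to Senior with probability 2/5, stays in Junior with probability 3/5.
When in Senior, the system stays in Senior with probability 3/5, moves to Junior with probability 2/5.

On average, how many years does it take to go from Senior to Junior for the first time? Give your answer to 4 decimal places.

Let t(s) be the expected number of years to first reach Junior from state s, with t(Junior) = 0. Conditioning on the first year:
t(Senior) = 1 + 0.6·t(Senior)
Solving: t(Senior) = 2.5000.
Expected years from Senior to Junior: 2.5000.

2.5000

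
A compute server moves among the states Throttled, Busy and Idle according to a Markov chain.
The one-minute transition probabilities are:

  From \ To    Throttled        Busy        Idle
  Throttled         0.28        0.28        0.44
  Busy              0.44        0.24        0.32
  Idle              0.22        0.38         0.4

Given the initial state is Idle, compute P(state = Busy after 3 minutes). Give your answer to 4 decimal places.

0.3056

Propagate the distribution vector 3 minutes from Idle.
After 0 minutes: (0.0000, 0.0000, 1.0000)
After 1 minute: (0.2200, 0.3800, 0.4000)
After 2 minutes: (0.3168, 0.3048, 0.3784)
After 3 minutes: (0.3061, 0.3056, 0.3883)
P(in Busy after 3 minutes) = 0.3056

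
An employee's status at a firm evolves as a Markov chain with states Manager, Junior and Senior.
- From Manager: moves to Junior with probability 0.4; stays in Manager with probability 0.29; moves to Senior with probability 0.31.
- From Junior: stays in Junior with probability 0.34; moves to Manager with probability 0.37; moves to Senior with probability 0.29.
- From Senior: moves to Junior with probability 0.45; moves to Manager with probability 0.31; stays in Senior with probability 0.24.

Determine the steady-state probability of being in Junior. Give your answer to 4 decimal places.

0.3907

Let the stationary distribution be π with π = πP and π_1 + π_2 + π_3 = 1.
π_1 = 0.29·π_1 + 0.37·π_2 + 0.31·π_3
π_2 = 0.4·π_1 + 0.34·π_2 + 0.45·π_3
Solving with the normalization constraint gives π = (0.3269, 0.3907, 0.2824).
So the stationary probability of Junior is 0.3907.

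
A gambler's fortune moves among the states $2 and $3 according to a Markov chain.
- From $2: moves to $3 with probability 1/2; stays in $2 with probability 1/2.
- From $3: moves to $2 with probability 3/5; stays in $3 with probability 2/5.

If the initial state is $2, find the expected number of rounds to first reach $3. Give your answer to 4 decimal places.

2.0000

Let t(s) be the expected number of rounds to first reach $3 from state s, with t($3) = 0. Conditioning on the first round:
t($2) = 1 + 0.5·t($2)
Solving: t($2) = 2.0000.
Expected rounds from $2 to $3: 2.0000.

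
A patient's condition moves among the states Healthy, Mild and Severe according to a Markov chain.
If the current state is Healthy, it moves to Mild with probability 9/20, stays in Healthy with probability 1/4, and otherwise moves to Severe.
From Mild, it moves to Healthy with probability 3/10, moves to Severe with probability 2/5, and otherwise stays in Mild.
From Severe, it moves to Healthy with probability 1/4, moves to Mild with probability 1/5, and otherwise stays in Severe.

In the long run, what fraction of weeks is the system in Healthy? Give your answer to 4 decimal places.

0.2648

Let the stationary distribution be π with π = πP and π_1 + π_2 + π_3 = 1.
π_1 = 0.25·π_1 + 0.3·π_2 + 0.25·π_3
π_2 = 0.45·π_1 + 0.3·π_2 + 0.2·π_3
Solving with the normalization constraint gives π = (0.2648, 0.2958, 0.4394).
So the stationary probability of Healthy is 0.2648.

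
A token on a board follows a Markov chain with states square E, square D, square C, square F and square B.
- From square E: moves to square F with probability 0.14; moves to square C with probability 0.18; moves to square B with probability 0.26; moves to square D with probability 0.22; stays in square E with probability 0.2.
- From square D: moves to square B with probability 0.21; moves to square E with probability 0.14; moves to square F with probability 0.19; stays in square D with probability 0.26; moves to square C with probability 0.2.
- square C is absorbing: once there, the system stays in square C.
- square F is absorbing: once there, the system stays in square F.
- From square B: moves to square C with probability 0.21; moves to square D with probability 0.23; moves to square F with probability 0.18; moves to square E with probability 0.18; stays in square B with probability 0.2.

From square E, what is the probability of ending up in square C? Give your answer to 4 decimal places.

0.5435

Let h(s) be the probability of absorption at square C starting from transient state s. Then h(square C) = 1 and h(square F) = 0. By first-step analysis:
h(square E) = 0.2·h(square E) + 0.22·h(square D) + 0.18·1 + 0.14·0 + 0.26·h(square B)
h(square D) = 0.14·h(square E) + 0.26·h(square D) + 0.2·1 + 0.19·0 + 0.21·h(square B)
h(square B) = 0.18·h(square E) + 0.23·h(square D) + 0.21·1 + 0.18·0 + 0.2·h(square B)
Solving: h(square E) = 0.5435, h(square D) = 0.5251, h(square B) = 0.5358.
Starting from square E, the probability is 0.5435.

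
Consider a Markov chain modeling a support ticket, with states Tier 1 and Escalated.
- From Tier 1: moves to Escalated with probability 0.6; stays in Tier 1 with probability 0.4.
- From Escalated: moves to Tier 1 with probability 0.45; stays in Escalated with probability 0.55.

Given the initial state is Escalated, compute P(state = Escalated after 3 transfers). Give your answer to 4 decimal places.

0.5714

Propagate the distribution vector 3 transfers from Escalated.
After 0 transfers: (0.0000, 1.0000)
After 1 transfer: (0.4500, 0.5500)
After 2 transfers: (0.4275, 0.5725)
After 3 transfers: (0.4286, 0.5714)
P(in Escalated after 3 transfers) = 0.5714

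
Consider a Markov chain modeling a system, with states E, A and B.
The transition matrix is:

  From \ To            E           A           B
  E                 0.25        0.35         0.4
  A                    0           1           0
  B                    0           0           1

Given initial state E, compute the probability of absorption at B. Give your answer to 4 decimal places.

0.5333

Let h(s) be the probability of absorption at B starting from transient state s. Then h(B) = 1 and h(A) = 0. By first-step analysis:
h(E) = 0.25·h(E) + 0.35·0 + 0.4·1
Solving: h(E) = 0.5333.
Starting from E, the probability is 0.5333.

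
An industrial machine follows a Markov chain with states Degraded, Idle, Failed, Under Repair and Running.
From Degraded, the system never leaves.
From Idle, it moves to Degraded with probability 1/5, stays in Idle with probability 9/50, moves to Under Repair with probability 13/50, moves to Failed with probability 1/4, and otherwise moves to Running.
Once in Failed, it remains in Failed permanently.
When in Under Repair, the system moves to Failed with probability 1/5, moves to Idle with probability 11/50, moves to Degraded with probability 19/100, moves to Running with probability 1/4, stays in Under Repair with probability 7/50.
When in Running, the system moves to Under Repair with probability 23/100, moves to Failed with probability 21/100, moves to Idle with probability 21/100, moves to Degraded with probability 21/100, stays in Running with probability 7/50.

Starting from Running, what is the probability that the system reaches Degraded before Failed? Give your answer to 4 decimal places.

Let h(s) be the probability of absorption at Degraded starting from transient state s. Then h(Degraded) = 1 and h(Failed) = 0. By first-step analysis:
h(Idle) = 0.2·1 + 0.18·h(Idle) + 0.25·0 + 0.26·h(Under Repair) + 0.11·h(Running)
h(Under Repair) = 0.19·1 + 0.22·h(Idle) + 0.2·0 + 0.14·h(Under Repair) + 0.25·h(Running)
h(Running) = 0.21·1 + 0.21·h(Idle) + 0.21·0 + 0.23·h(Under Repair) + 0.14·h(Running)
Solving: h(Idle) = 0.4612, h(Under Repair) = 0.4799, h(Running) = 0.4851.
Starting from Running, the probability is 0.4851.

0.4851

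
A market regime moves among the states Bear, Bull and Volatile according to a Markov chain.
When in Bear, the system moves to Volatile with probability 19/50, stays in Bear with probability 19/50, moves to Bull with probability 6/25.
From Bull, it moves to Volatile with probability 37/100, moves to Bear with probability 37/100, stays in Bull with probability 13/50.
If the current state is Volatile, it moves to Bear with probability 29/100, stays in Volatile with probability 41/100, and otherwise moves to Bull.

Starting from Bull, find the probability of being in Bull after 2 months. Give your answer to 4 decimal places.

0.2674

Sum over the intermediate state after 1 month:
P = P(Bull→Bear)·P(Bear→Bull) + P(Bull→Bull)·P(Bull→Bull) + P(Bull→Volatile)·P(Volatile→Bull)
  = 0.37×0.24 + 0.26×0.26 + 0.37×0.3
  = 0.0888 + 0.0676 + 0.1110 = 0.2674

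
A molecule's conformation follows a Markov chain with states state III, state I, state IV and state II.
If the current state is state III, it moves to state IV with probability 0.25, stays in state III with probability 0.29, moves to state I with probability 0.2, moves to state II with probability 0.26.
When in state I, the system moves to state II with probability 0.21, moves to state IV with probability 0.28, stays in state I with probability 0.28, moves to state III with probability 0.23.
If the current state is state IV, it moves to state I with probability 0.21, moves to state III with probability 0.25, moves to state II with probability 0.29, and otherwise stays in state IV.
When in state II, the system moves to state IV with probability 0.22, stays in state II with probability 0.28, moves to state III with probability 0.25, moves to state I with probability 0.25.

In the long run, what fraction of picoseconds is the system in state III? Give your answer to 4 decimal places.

Let the stationary distribution be π with π = πP and π_1 + π_2 + π_3 + π_4 = 1.
π_1 = 0.29·π_1 + 0.23·π_2 + 0.25·π_3 + 0.25·π_4
π_2 = 0.2·π_1 + 0.28·π_2 + 0.21·π_3 + 0.25·π_4
π_3 = 0.25·π_1 + 0.28·π_2 + 0.25·π_3 + 0.22·π_4
Solving with the normalization constraint gives π = (0.2555, 0.2343, 0.2492, 0.2610).
So the stationary probability of state III is 0.2555.

0.2555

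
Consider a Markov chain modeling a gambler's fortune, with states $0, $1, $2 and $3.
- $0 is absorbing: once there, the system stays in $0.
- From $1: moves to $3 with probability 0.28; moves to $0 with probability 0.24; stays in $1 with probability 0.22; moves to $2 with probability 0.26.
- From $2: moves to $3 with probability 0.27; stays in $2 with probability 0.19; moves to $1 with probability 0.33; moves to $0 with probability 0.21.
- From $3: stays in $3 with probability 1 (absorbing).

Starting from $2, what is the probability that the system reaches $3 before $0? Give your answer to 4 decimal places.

Let h(s) be the probability of absorption at $3 starting from transient state s. Then h($3) = 1 and h($0) = 0. By first-step analysis:
h($1) = 0.24·0 + 0.22·h($1) + 0.26·h($2) + 0.28·1
h($2) = 0.21·0 + 0.33·h($1) + 0.19·h($2) + 0.27·1
Solving: h($1) = 0.5440, h($2) = 0.5549.
Starting from $2, the probability is 0.5549.

0.5549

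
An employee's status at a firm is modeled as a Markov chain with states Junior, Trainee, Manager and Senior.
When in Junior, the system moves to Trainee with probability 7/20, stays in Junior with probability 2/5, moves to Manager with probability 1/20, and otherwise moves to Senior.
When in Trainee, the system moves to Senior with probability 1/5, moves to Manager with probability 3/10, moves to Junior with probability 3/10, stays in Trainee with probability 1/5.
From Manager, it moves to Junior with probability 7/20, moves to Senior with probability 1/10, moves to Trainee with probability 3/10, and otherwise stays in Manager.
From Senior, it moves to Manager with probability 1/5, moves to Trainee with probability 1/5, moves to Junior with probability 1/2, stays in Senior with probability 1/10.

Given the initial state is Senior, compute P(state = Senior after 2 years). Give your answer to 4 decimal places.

Propagate the distribution vector 2 years from Senior.
After 0 years: (0.0000, 0.0000, 0.0000, 1.0000)
After 1 year: (0.5000, 0.2000, 0.2000, 0.1000)
After 2 years: (0.3800, 0.2950, 0.1550, 0.1700)
P(in Senior after 2 years) = 0.1700

0.1700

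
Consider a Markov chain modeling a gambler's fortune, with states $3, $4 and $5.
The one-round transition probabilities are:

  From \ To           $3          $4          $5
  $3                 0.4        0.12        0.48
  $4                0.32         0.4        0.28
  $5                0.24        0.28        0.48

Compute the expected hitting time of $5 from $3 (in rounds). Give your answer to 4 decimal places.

2.2388

Let t(s) be the expected number of rounds to first reach $5 from state s, with t($5) = 0. Conditioning on the first round:
t($3) = 1 + 0.4·t($3) + 0.12·t($4)
t($4) = 1 + 0.32·t($3) + 0.4·t($4)
Solving: t($3) = 2.2388, t($4) = 2.8607.
Expected rounds from $3 to $5: 2.2388.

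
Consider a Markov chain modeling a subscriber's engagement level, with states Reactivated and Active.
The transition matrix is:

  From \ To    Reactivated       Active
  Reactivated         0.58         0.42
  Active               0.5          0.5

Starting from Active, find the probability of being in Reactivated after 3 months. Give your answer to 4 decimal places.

Propagate the distribution vector 3 months from Active.
After 0 months: (0.0000, 1.0000)
After 1 month: (0.5000, 0.5000)
After 2 months: (0.5400, 0.4600)
After 3 months: (0.5432, 0.4568)
P(in Reactivated after 3 months) = 0.5432

0.5432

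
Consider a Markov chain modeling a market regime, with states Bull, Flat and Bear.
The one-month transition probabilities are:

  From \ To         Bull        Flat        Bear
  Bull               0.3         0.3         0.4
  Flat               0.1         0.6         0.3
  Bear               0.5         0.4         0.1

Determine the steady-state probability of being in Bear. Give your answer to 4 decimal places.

Let the stationary distribution be π with π = πP and π_1 + π_2 + π_3 = 1.
π_1 = 0.3·π_1 + 0.1·π_2 + 0.5·π_3
π_2 = 0.3·π_1 + 0.6·π_2 + 0.4·π_3
Solving with the normalization constraint gives π = (0.2609, 0.4674, 0.2717).
So the stationary probability of Bear is 0.2717.

0.2717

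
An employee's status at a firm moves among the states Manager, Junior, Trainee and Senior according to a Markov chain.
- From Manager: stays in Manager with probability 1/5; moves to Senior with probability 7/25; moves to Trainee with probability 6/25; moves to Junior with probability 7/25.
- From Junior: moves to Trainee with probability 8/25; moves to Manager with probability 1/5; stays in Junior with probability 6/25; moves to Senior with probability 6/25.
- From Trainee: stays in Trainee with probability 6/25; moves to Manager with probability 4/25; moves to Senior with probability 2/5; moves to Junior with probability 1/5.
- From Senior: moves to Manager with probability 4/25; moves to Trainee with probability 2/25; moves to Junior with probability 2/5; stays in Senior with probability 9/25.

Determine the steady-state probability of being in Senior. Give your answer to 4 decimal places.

0.3194

Let the stationary distribution be π with π = πP and π_1 + π_2 + π_3 + π_4 = 1.
π_1 = 0.2·π_1 + 0.2·π_2 + 0.16·π_3 + 0.16·π_4
π_2 = 0.28·π_1 + 0.24·π_2 + 0.2·π_3 + 0.4·π_4
π_3 = 0.24·π_1 + 0.32·π_2 + 0.24·π_3 + 0.08·π_4
Solving with the normalization constraint gives π = (0.1787, 0.2898, 0.2121, 0.3194).
So the stationary probability of Senior is 0.3194.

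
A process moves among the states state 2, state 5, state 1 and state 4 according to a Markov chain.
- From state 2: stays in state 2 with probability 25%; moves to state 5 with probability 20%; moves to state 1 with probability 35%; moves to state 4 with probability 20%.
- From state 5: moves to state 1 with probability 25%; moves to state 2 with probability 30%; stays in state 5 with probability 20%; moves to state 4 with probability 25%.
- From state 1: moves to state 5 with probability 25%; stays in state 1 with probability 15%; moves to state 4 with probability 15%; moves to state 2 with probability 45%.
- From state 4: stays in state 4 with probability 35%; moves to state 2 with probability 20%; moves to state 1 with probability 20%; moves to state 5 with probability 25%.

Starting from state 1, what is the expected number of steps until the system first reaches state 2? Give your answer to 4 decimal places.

2.7780

Let t(s) be the expected number of steps to first reach state 2 from state s, with t(state 2) = 0. Conditioning on the first step:
t(state 5) = 1 + 0.2·t(state 5) + 0.25·t(state 1) + 0.25·t(state 4)
t(state 1) = 1 + 0.25·t(state 5) + 0.15·t(state 1) + 0.15·t(state 4)
t(state 4) = 1 + 0.25·t(state 5) + 0.2·t(state 1) + 0.35·t(state 4)
Solving: t(state 5) = 3.2575, t(state 1) = 2.7780, t(state 4) = 3.6461.
Expected steps from state 1 to state 2: 2.7780.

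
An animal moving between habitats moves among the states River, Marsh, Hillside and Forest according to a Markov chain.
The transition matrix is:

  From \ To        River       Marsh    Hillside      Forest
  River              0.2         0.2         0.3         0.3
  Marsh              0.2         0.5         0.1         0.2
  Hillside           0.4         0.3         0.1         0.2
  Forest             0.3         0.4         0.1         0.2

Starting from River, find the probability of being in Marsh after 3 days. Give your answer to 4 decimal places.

0.3630

Propagate the distribution vector 3 days from River.
After 0 days: (1.0000, 0.0000, 0.0000, 0.0000)
After 1 day: (0.2000, 0.2000, 0.3000, 0.3000)
After 2 days: (0.2900, 0.3500, 0.1400, 0.2200)
After 3 days: (0.2500, 0.3630, 0.1580, 0.2290)
P(in Marsh after 3 days) = 0.3630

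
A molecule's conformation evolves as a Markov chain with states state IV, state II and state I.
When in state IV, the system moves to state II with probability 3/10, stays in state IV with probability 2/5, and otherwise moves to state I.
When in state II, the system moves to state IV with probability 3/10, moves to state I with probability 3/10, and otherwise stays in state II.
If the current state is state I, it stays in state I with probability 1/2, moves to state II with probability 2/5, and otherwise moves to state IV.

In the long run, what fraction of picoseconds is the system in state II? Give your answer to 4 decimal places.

Let the stationary distribution be π with π = πP and π_1 + π_2 + π_3 = 1.
π_1 = 0.4·π_1 + 0.3·π_2 + 0.1·π_3
π_2 = 0.3·π_1 + 0.4·π_2 + 0.4·π_3
Solving with the normalization constraint gives π = (0.2500, 0.3750, 0.3750).
So the stationary probability of state II is 0.3750.

0.3750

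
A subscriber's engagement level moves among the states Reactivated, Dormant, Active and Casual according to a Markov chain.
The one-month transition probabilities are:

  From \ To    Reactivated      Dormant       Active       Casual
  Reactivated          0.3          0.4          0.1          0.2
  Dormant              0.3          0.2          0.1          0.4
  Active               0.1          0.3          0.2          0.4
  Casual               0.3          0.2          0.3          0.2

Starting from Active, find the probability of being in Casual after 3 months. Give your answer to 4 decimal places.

Propagate the distribution vector 3 months from Active.
After 0 months: (0.0000, 0.0000, 1.0000, 0.0000)
After 1 month: (0.1000, 0.3000, 0.2000, 0.4000)
After 2 months: (0.2600, 0.2400, 0.2000, 0.3000)
After 3 months: (0.2600, 0.2720, 0.1800, 0.2880)
P(in Casual after 3 months) = 0.2880

0.2880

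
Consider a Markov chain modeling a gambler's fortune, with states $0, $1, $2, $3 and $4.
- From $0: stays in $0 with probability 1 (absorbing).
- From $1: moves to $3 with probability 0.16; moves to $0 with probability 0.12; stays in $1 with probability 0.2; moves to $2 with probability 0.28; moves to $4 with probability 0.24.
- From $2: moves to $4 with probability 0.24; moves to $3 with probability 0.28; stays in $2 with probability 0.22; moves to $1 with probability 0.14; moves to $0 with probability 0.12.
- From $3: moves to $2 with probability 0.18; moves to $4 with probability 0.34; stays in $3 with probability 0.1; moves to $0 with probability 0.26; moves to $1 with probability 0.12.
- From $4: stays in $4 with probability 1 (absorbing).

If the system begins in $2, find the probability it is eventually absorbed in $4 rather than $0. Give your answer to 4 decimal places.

0.6344

Let h(s) be the probability of absorption at $4 starting from transient state s. Then h($4) = 1 and h($0) = 0. By first-step analysis:
h($1) = 0.12·0 + 0.2·h($1) + 0.28·h($2) + 0.16·h($3) + 0.24·1
h($2) = 0.12·0 + 0.14·h($1) + 0.22·h($2) + 0.28·h($3) + 0.24·1
h($3) = 0.26·0 + 0.12·h($1) + 0.18·h($2) + 0.1·h($3) + 0.34·1
Solving: h($1) = 0.6400, h($2) = 0.6344, h($3) = 0.5900.
Starting from $2, the probability is 0.6344.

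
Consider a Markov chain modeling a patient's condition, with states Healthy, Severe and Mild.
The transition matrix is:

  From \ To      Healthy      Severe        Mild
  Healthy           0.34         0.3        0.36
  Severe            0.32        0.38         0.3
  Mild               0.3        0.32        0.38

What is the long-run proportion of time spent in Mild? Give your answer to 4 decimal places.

0.3469

Let the stationary distribution be π with π = πP and π_1 + π_2 + π_3 = 1.
π_1 = 0.34·π_1 + 0.32·π_2 + 0.3·π_3
π_2 = 0.3·π_1 + 0.38·π_2 + 0.32·π_3
Solving with the normalization constraint gives π = (0.3195, 0.3336, 0.3469).
So the stationary probability of Mild is 0.3469.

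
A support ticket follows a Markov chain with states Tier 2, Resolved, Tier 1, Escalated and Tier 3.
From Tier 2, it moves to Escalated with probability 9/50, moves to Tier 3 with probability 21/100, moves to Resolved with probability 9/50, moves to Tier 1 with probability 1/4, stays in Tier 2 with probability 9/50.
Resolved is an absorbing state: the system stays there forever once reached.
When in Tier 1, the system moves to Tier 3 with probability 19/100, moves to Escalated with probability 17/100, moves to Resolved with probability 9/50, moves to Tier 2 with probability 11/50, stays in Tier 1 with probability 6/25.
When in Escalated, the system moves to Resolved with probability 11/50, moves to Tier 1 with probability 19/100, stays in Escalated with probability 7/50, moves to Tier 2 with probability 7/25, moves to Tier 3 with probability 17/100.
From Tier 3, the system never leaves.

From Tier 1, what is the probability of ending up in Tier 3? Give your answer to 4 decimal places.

Let h(s) be the probability of absorption at Tier 3 starting from transient state s. Then h(Tier 3) = 1 and h(Resolved) = 0. By first-step analysis:
h(Tier 2) = 0.18·h(Tier 2) + 0.18·0 + 0.25·h(Tier 1) + 0.18·h(Escalated) + 0.21·1
h(Tier 1) = 0.22·h(Tier 2) + 0.18·0 + 0.24·h(Tier 1) + 0.17·h(Escalated) + 0.19·1
h(Escalated) = 0.28·h(Tier 2) + 0.22·0 + 0.19·h(Tier 1) + 0.14·h(Escalated) + 0.17·1
Solving: h(Tier 2) = 0.5150, h(Tier 1) = 0.5058, h(Escalated) = 0.4771.
Starting from Tier 1, the probability is 0.5058.

0.5058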